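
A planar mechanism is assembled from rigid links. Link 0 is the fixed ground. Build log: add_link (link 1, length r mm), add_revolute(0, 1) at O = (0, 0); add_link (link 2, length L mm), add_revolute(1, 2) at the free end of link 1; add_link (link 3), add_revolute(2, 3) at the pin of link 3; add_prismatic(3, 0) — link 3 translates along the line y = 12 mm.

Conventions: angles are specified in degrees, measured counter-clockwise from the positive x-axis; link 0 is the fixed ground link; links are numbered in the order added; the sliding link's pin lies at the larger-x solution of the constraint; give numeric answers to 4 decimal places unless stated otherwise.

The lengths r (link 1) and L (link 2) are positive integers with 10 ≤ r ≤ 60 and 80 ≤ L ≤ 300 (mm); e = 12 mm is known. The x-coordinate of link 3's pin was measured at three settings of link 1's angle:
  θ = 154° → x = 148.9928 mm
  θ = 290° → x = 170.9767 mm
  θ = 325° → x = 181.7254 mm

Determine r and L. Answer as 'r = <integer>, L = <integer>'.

constraint per measurement: (x − r cos θ)² + (r sin θ − e)² = L²
subtracting the θ₁ and θ₂ equations cancels the r² and L² terms:
r = (x₁² − x₂²) / (2[(x₁cos θ₁ + e sin θ₁) − (x₂cos θ₂ + e sin θ₂)]) = 20.0000 → r = 20
L² = (x₁ − r cos θ₁)² + (r sin θ₁ − e)² = 27888.9900 → L = 167.0000 → L = 167
check at θ₃=325°: x = 181.7254 (printed 181.7254) ✓

r = 20, L = 167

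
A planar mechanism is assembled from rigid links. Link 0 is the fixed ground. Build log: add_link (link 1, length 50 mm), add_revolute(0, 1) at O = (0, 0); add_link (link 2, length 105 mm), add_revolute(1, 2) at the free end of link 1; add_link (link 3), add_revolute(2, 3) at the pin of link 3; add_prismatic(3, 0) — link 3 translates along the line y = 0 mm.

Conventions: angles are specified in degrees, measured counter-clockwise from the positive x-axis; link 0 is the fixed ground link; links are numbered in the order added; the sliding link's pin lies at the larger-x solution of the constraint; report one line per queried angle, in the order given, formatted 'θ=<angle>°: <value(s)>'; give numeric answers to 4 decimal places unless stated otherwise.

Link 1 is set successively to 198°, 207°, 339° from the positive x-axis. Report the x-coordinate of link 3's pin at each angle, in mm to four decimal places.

geometry: r = 50 mm, L = 105 mm, e = 0 mm
θ=198°: crank pin P = (r cos θ, r sin θ) = (-47.552826, -15.450850)
θ=198°: h = r sin θ − e = -15.450850 − 0 = -15.450850
θ=198°: x = r cos θ + √(L² − h²) = -47.552826 + 103.856975 = 56.304149
θ=207°: crank pin P = (r cos θ, r sin θ) = (-44.550326, -22.699525)
θ=207°: h = r sin θ − e = -22.699525 − 0 = -22.699525
θ=207°: x = r cos θ + √(L² − h²) = -44.550326 + 102.516982 = 57.966656
θ=339°: crank pin P = (r cos θ, r sin θ) = (46.679021, -17.918397)
θ=339°: h = r sin θ − e = -17.918397 − 0 = -17.918397
θ=339°: x = r cos θ + √(L² − h²) = 46.679021 + 103.459804 = 150.138825

θ=198°: 56.3041
θ=207°: 57.9667
θ=339°: 150.1388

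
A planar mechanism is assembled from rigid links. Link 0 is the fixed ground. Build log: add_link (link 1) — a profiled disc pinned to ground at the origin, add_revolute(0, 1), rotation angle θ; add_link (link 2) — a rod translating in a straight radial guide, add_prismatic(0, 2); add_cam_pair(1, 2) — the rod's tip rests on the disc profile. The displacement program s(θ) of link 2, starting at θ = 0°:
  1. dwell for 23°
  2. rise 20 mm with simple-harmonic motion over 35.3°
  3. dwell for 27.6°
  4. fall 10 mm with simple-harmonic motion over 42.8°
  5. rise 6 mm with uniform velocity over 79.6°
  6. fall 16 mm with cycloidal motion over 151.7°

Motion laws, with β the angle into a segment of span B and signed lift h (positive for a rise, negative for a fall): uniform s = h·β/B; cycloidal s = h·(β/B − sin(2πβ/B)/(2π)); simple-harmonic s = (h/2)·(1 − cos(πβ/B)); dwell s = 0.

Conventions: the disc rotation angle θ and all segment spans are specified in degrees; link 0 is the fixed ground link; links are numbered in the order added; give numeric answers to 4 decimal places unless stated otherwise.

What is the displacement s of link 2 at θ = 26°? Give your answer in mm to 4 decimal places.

seg 1 [0°–23°] dwell: s stays 0.0000
seg 2 [23°–58.3°] simple-harmonic, h=20: θ=26° here. β=3, B=35.3. 20/2·(1 − cos(π·0.0850)) = 0.3543 → s = 0.3543

0.3543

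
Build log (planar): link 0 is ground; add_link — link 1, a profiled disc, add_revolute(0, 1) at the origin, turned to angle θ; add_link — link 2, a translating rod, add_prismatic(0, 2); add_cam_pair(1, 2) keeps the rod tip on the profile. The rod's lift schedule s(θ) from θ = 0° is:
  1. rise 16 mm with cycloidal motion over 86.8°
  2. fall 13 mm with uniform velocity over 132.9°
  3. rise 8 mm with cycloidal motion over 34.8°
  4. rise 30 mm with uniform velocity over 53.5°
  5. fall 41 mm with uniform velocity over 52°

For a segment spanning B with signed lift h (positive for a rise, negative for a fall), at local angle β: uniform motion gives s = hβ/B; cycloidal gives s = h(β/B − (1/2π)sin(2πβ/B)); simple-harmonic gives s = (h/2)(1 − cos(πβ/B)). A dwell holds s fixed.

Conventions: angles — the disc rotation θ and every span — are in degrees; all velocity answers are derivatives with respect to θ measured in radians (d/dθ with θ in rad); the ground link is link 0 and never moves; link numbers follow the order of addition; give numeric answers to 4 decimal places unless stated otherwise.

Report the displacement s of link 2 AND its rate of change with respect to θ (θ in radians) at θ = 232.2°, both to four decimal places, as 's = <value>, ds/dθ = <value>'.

seg 1 [0°–86.8°] cycloidal, h=16: full span → s += 16 → s = 16.0000
seg 2 [86.8°–219.7°] uniform, h=-13: full span → s += -13 → s = 3.0000
seg 3 [219.7°–254.5°] cycloidal, h=8: θ=232.2° here. β=12.5, B=34.8. 8·(0.3592 − sin(2π·0.3592)/(2π)) = 1.8884 → s = 4.8884
velocity in seg [219.7°–254.5°] (cycloidal), θ in radians: β = 12.5° = 0.2182 rad, B = 34.8° = 0.6074 rad; ds/dθ = (h/B)(1 − cos(2πβ/B)) = (8/0.6074)(1 − cos(2π·0.3592)) = 21.515824 mm/rad

s = 4.8884, ds/dθ = 21.5158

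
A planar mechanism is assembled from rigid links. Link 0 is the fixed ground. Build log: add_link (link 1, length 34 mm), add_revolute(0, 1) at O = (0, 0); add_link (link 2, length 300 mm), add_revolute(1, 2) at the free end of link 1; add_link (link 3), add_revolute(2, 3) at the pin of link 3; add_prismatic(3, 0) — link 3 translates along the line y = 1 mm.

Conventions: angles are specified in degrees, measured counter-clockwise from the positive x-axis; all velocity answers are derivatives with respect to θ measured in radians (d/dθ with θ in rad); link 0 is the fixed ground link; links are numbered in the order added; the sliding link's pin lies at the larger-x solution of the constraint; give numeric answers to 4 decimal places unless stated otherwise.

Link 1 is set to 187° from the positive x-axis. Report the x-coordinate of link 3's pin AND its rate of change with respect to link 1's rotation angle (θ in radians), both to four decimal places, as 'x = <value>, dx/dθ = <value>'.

geometry: r = 34 mm, L = 300 mm, e = 1 mm
crank pin P = (r cos θ, r sin θ) = (-33.746569, -4.143558)
h = r sin θ − e = -4.143558 − 1 = -5.143558
x = r cos θ + √(L² − h²) = -33.746569 + 299.955903 = 266.209334
dx/dθ = −r sin θ − h·r cos θ/√(L² − h²) (θ in radians; h = -5.143558) = 3.564881

x = 266.2093, dx/dθ = 3.5649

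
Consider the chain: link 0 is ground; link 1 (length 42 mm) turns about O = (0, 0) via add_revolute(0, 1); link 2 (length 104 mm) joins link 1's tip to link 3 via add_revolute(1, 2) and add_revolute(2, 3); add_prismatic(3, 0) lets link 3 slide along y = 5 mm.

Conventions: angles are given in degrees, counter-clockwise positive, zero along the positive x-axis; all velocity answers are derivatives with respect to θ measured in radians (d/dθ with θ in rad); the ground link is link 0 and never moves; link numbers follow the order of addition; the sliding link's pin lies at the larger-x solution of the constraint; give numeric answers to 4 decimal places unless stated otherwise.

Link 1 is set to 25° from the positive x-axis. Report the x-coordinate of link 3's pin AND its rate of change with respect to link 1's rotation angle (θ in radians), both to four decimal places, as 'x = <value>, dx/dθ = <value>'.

geometry: r = 42 mm, L = 104 mm, e = 5 mm
crank pin P = (r cos θ, r sin θ) = (38.064927, 17.749967)
h = r sin θ − e = 17.749967 − 5 = 12.749967
x = r cos θ + √(L² − h²) = 38.064927 + 103.215495 = 141.280422
dx/dθ = −r sin θ − h·r cos θ/√(L² − h²) (θ in radians; h = 12.749967) = -22.452038

x = 141.2804, dx/dθ = -22.4520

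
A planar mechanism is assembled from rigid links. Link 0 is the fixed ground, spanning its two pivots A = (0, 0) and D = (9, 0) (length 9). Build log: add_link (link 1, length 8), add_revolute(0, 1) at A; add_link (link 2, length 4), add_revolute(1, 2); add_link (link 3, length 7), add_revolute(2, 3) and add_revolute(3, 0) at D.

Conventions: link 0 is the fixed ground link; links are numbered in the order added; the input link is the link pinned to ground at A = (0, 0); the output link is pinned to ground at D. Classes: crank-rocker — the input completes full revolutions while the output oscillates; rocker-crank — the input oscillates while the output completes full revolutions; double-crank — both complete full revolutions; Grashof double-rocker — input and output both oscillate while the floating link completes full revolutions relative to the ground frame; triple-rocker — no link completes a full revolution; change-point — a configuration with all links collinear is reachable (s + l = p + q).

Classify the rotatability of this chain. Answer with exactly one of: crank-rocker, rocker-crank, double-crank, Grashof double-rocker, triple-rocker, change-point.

lengths: ground=9, input=8, coupler=4, output=7
sorted: s=4 (shortest), l=9 (longest), p+q=15
s + l = 13 vs p + q = 15
s + l < p + q (Grashof) with shortest = coupler link → Grashof double-rocker

Grashof double-rocker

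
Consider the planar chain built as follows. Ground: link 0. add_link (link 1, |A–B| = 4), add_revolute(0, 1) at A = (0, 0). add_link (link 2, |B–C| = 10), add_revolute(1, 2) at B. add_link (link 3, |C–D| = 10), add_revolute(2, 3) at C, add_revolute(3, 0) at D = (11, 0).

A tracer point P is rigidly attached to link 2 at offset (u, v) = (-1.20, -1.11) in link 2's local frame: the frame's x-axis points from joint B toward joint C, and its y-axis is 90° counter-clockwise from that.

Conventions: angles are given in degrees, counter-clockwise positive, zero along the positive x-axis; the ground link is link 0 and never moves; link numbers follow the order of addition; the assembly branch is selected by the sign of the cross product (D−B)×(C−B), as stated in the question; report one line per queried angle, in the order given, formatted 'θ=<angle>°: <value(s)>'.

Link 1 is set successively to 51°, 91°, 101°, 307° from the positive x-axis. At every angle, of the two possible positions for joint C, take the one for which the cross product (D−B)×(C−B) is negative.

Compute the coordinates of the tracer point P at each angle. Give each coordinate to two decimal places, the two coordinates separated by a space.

A=(0,0), D=(11.00,0)
θ=51°: B = A + 4.00·(cos51°, sin51°) = (2.5173, 3.1086)
θ=51°: |BD| = 9.0344
θ=51°: circle(B,10.00) ∩ circle(D,10.00): a=4.5172, h=8.9216
θ=51°:   candidates: C₊=(9.8284,9.9311) cross=80.601; C₋=(3.6889,-6.8225) cross=-80.601
θ=51°:   branch - wants cross < 0 → take C=(3.6889,-6.8225) (cross=-80.601)
θ=51°: ex = (C−B)/|BC| = (0.1172,-0.9931); ey = (0.9931,0.1172)
θ=51°: P = B + -1.20·ex + -1.11·ey = (1.2743,4.1703)
θ=91°: B = A + 4.00·(cos91°, sin91°) = (-0.0698, 3.9994)
θ=91°: |BD| = 11.7701
θ=91°: circle(B,10.00) ∩ circle(D,10.00): a=5.8851, h=8.0849
θ=91°:   candidates: C₊=(8.2123,9.6036) cross=95.161; C₋=(2.7179,-5.6042) cross=-95.161
θ=91°:   branch - wants cross < 0 → take C=(2.7179,-5.6042) (cross=-95.161)
θ=91°: ex = (C−B)/|BC| = (0.2788,-0.9604); ey = (0.9604,0.2788)
θ=91°: P = B + -1.20·ex + -1.11·ey = (-1.4703,4.8424)
θ=101°: B = A + 4.00·(cos101°, sin101°) = (-0.7632, 3.9265)
θ=101°: |BD| = 12.4013
θ=101°: circle(B,10.00) ∩ circle(D,10.00): a=6.2006, h=7.8455
θ=101°:   candidates: C₊=(7.6024,9.4051) cross=97.294; C₋=(2.6343,-5.4786) cross=-97.294
θ=101°:   branch - wants cross < 0 → take C=(2.6343,-5.4786) (cross=-97.294)
θ=101°: ex = (C−B)/|BC| = (0.3398,-0.9405); ey = (0.9405,0.3398)
θ=101°: P = B + -1.20·ex + -1.11·ey = (-2.2149,4.6780)
θ=307°: B = A + 4.00·(cos307°, sin307°) = (2.4073, -3.1945)
θ=307°: |BD| = 9.1673
θ=307°: circle(B,10.00) ∩ circle(D,10.00): a=4.5837, h=8.8876
θ=307°:   candidates: C₊=(3.6066,6.7333) cross=81.476; C₋=(9.8007,-9.9278) cross=-81.476
θ=307°:   branch - wants cross < 0 → take C=(9.8007,-9.9278) (cross=-81.476)
θ=307°: ex = (C−B)/|BC| = (0.7393,-0.6733); ey = (0.6733,0.7393)
θ=307°: P = B + -1.20·ex + -1.11·ey = (0.7727,-3.2072)

θ=51°: 1.27 4.17
θ=91°: -1.47 4.84
θ=101°: -2.21 4.68
θ=307°: 0.77 -3.21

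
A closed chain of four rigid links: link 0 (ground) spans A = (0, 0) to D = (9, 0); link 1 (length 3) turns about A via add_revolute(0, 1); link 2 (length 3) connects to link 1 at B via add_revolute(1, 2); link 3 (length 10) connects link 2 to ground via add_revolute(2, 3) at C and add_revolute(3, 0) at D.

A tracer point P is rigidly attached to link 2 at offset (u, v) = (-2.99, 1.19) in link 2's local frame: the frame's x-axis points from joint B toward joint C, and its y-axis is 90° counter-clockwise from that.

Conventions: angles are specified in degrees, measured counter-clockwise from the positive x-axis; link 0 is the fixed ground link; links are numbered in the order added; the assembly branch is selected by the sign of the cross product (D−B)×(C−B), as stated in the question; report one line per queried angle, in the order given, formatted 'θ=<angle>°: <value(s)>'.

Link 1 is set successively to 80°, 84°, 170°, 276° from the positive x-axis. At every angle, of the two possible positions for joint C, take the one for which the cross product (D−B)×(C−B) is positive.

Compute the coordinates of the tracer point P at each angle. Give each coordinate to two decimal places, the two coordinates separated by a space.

A=(0,0), D=(9.00,0)
θ=80°: B = A + 3.00·(cos80°, sin80°) = (0.5209, 2.9544)
θ=80°: |BD| = 8.9790
θ=80°: circle(B,3.00) ∩ circle(D,10.00): a=-0.5778, h=2.9438
θ=80°:   candidates: C₊=(0.9439,5.9245) cross=26.433; C₋=(-0.9933,0.3647) cross=-26.433
θ=80°:   branch + wants cross > 0 → take C=(0.9439,5.9245) (cross=26.433)
θ=80°: ex = (C−B)/|BC| = (0.1410,0.9900); ey = (-0.9900,0.1410)
θ=80°: P = B + -2.99·ex + 1.19·ey = (-1.0787,0.1621)
θ=84°: B = A + 3.00·(cos84°, sin84°) = (0.3136, 2.9836)
θ=84°: |BD| = 9.1845
θ=84°: circle(B,3.00) ∩ circle(D,10.00): a=-0.3617, h=2.9781
θ=84°:   candidates: C₊=(0.9389,5.9177) cross=27.353; C₋=(-0.9960,0.2845) cross=-27.353
θ=84°:   branch + wants cross > 0 → take C=(0.9389,5.9177) (cross=27.353)
θ=84°: ex = (C−B)/|BC| = (0.2084,0.9780); ey = (-0.9780,0.2084)
θ=84°: P = B + -2.99·ex + 1.19·ey = (-1.4735,0.3073)
θ=170°: B = A + 3.00·(cos170°, sin170°) = (-2.9544, 0.5209)
θ=170°: |BD| = 11.9658
θ=170°: circle(B,3.00) ∩ circle(D,10.00): a=2.1804, h=2.0606
θ=170°:   candidates: C₊=(-0.6864,2.4846) cross=24.656; C₋=(-0.8658,-1.6326) cross=-24.656
θ=170°:   branch + wants cross > 0 → take C=(-0.6864,2.4846) (cross=24.656)
θ=170°: ex = (C−B)/|BC| = (0.7560,0.6546); ey = (-0.6546,0.7560)
θ=170°: P = B + -2.99·ex + 1.19·ey = (-5.9938,-0.5366)
θ=276°: B = A + 3.00·(cos276°, sin276°) = (0.3136, -2.9836)
θ=276°: |BD| = 9.1845
θ=276°: circle(B,3.00) ∩ circle(D,10.00): a=-0.3617, h=2.9781
θ=276°:   candidates: C₊=(-0.9960,-0.2845) cross=27.353; C₋=(0.9389,-5.9177) cross=-27.353
θ=276°:   branch + wants cross > 0 → take C=(-0.9960,-0.2845) (cross=27.353)
θ=276°: ex = (C−B)/|BC| = (-0.4365,0.8997); ey = (-0.8997,-0.4365)
θ=276°: P = B + -2.99·ex + 1.19·ey = (0.5481,-6.1931)

θ=80°: -1.08 0.16
θ=84°: -1.47 0.31
θ=170°: -5.99 -0.54
θ=276°: 0.55 -6.19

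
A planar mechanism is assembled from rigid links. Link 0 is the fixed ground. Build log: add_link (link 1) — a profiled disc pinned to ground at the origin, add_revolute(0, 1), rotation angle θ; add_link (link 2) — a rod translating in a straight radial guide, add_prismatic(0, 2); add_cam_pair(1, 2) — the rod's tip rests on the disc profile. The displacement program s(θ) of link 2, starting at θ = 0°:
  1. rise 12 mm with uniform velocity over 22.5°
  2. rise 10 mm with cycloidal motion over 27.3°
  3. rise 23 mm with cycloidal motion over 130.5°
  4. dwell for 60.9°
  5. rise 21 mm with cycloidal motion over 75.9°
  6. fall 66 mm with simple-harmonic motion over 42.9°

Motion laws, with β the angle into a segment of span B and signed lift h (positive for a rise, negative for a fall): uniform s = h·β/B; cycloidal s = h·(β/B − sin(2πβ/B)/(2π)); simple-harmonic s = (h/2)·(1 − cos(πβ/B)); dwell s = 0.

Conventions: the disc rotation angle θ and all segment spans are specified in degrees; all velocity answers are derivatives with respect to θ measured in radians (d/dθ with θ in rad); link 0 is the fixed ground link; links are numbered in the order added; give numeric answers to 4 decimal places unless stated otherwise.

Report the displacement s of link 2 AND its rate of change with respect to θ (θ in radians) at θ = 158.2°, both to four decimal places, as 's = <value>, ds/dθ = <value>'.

seg 1 [0°–22.5°] uniform, h=12: full span → s += 12 → s = 12.0000
seg 2 [22.5°–49.8°] cycloidal, h=10: full span → s += 10 → s = 22.0000
seg 3 [49.8°–180.3°] cycloidal, h=23: θ=158.2° here. β=108.4, B=130.5. 23·(0.8307 − sin(2π·0.8307)/(2π)) = 22.3055 → s = 44.3055
velocity in seg [49.8°–180.3°] (cycloidal), θ in radians: β = 108.4° = 1.8919 rad, B = 130.5° = 2.2777 rad; ds/dθ = (h/B)(1 − cos(2πβ/B)) = (23/2.2777)(1 − cos(2π·0.8307)) = 5.197133 mm/rad

s = 44.3055, ds/dθ = 5.1971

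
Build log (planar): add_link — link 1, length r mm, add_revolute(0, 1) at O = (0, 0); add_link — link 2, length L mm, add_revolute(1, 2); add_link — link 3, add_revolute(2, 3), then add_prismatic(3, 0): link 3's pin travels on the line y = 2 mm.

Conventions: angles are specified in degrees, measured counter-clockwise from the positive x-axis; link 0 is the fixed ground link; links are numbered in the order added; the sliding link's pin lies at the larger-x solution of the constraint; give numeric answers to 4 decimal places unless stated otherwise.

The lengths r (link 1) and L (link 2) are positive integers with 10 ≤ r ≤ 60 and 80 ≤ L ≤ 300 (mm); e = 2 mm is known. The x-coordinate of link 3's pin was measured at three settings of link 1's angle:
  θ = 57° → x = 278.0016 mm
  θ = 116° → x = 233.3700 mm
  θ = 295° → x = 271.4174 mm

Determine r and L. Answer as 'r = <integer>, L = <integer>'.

constraint per measurement: (x − r cos θ)² + (r sin θ − e)² = L²
subtracting the θ₁ and θ₂ equations cancels the r² and L² terms:
r = (x₁² − x₂²) / (2[(x₁cos θ₁ + e sin θ₁) − (x₂cos θ₂ + e sin θ₂)]) = 44.9999 → r = 45
L² = (x₁ − r cos θ₁)² + (r sin θ₁ − e)² = 65535.9818 → L = 256.0000 → L = 256
check at θ₃=295°: x = 271.4174 (printed 271.4174) ✓

r = 45, L = 256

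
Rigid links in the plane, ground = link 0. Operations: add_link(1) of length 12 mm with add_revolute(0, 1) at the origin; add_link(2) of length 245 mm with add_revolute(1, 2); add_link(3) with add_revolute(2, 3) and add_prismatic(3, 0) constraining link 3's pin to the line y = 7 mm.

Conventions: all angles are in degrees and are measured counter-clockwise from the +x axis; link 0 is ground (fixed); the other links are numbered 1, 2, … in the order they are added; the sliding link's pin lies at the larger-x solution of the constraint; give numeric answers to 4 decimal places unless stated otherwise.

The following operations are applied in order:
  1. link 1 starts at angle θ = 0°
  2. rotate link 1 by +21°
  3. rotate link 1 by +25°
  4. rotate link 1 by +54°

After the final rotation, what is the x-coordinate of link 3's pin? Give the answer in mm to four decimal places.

geometry: r = 12 mm, L = 245 mm, e = 7 mm; θ starts at 0°
rotate link 1 by +21°: θ ← 0° +21° = 21°
rotate link 1 by +25°: θ ← 21° +25° = 46°
rotate link 1 by +54°: θ ← 46° +54° = 100°
crank pin P = (r cos θ, r sin θ) = (-2.083778, 11.817693)
h = r sin θ − e = 11.817693 − 7 = 4.817693
x = r cos θ + √(L² − h²) = -2.083778 + 244.952628 = 242.868850

242.8688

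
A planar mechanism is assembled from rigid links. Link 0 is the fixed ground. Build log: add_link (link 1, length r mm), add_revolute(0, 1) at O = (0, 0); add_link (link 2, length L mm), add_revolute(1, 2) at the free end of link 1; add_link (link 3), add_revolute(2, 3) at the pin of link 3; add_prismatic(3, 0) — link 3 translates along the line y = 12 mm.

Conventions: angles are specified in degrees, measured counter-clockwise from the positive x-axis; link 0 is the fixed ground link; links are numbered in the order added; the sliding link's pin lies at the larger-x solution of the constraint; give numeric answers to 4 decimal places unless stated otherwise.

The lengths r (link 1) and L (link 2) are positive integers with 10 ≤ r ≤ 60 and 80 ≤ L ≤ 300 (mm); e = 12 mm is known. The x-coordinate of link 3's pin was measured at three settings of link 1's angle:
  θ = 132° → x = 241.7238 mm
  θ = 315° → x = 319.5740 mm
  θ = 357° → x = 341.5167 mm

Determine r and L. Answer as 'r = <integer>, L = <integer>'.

constraint per measurement: (x − r cos θ)² + (r sin θ − e)² = L²
subtracting the θ₁ and θ₂ equations cancels the r² and L² terms:
r = (x₁² − x₂²) / (2[(x₁cos θ₁ + e sin θ₁) − (x₂cos θ₂ + e sin θ₂)]) = 59.0000 → r = 59
L² = (x₁ − r cos θ₁)² + (r sin θ₁ − e)² = 80088.9880 → L = 283.0000 → L = 283
check at θ₃=357°: x = 341.5167 (printed 341.5167) ✓

r = 59, L = 283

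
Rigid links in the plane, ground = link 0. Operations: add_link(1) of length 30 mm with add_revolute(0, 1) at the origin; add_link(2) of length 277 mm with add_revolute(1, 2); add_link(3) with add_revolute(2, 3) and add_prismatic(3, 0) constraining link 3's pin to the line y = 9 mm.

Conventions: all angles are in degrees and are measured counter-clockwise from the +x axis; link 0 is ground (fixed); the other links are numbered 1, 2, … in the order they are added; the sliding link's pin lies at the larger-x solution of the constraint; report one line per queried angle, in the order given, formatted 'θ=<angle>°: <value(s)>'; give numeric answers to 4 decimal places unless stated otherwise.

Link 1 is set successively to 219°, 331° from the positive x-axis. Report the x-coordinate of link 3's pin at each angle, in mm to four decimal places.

geometry: r = 30 mm, L = 277 mm, e = 9 mm
θ=219°: crank pin P = (r cos θ, r sin θ) = (-23.314379, -18.879612)
θ=219°: h = r sin θ − e = -18.879612 − 9 = -27.879612
θ=219°: x = r cos θ + √(L² − h²) = -23.314379 + 275.593409 = 252.279030
θ=331°: crank pin P = (r cos θ, r sin θ) = (26.238591, -14.544289)
θ=331°: h = r sin θ − e = -14.544289 − 9 = -23.544289
θ=331°: x = r cos θ + √(L² − h²) = 26.238591 + 275.997584 = 302.236175

θ=219°: 252.2790
θ=331°: 302.2362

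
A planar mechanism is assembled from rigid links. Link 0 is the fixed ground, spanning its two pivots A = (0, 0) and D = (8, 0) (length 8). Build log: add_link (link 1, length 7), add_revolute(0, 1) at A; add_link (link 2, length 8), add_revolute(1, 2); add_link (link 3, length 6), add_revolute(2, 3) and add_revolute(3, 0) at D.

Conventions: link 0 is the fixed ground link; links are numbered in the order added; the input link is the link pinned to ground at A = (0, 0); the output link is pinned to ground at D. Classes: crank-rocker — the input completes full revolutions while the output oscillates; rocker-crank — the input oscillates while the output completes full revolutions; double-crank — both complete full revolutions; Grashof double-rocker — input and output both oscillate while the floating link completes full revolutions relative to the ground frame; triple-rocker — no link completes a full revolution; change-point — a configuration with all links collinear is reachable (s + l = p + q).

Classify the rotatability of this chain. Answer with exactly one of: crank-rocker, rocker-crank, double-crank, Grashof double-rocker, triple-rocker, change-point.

lengths: ground=8, input=7, coupler=8, output=6
sorted: s=6 (shortest), l=8 (longest), p+q=15
s + l = 14 vs p + q = 15
s + l < p + q (Grashof) with shortest = output link → rocker-crank

rocker-crank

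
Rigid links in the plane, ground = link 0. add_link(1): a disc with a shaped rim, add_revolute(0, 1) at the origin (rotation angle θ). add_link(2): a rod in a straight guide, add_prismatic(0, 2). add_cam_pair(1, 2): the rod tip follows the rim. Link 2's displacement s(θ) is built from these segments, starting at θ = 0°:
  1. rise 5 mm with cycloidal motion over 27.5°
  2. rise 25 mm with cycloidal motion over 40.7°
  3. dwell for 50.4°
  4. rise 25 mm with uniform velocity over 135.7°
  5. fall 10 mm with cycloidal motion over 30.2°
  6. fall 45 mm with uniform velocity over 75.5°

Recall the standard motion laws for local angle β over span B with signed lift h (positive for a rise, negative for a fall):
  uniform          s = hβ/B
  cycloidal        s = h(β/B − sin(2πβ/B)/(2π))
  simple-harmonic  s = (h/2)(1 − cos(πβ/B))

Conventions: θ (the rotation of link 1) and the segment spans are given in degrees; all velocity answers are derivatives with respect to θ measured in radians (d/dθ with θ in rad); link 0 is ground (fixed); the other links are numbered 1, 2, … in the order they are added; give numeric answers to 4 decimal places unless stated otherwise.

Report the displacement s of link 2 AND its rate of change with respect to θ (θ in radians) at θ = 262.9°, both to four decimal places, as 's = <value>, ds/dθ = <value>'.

segment 1 (0° to 27.5°, cycloidal, h = 5) is passed completely: s = 0.0000 + (5) = 5.0000
segment 2 (27.5° to 68.2°, cycloidal, h = 25) is passed completely: s = 5.0000 + (25) = 30.0000
segment 3 (68.2° to 118.6°, dwell): s unchanged at 30.0000
segment 4 (118.6° to 254.3°, uniform, h = 25) is passed completely: s = 30.0000 + (25) = 55.0000
θ = 262.9° falls in segment 5 (254.3° to 284.5°, cycloidal, h = -10): β = 262.9 − 254.3 = 8.6°, B = 30.2°; Δs = -10·(0.2848 − sin(2π·0.2848)/(2π)) = -1.2940; s = 55.0000 − 1.2940 = 53.7060
velocity in seg [254.3°–284.5°] (cycloidal), θ in radians: β = 8.6° = 0.1501 rad, B = 30.2° = 0.5271 rad; ds/dθ = (h/B)(1 − cos(2πβ/B)) = ((-10)/0.5271)(1 − cos(2π·0.2848)) = -23.083781 mm/rad

s = 53.7060, ds/dθ = -23.0838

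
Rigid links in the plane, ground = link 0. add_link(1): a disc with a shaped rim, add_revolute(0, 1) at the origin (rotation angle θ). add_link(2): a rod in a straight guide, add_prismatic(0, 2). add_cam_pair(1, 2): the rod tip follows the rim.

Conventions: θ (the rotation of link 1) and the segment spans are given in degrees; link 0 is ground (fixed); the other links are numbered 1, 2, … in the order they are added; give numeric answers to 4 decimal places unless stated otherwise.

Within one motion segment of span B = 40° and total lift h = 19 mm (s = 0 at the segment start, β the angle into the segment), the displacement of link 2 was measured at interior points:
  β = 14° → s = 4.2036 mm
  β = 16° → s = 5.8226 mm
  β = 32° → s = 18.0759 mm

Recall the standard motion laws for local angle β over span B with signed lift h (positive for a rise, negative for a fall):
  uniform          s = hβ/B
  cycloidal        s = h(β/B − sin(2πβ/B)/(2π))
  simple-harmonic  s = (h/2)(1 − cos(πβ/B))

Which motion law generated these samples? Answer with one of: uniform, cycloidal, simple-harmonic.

candidates at β/B = r: uniform s = h·r (linear in β); cycloidal s = h·(r − sin(2πr)/(2π)); simple-harmonic s = (h/2)(1 − cos(πr))
β=14°: printed 4.2036 | uniform 6.6500, cycloidal 4.2036, simple-harmonic 5.1871
β=16°: printed 5.8226 | uniform 7.6000, cycloidal 5.8226, simple-harmonic 6.5643
β=32°: printed 18.0759 | uniform 15.2000, cycloidal 18.0759, simple-harmonic 17.1857
only one law matches every sample → cycloidal

cycloidal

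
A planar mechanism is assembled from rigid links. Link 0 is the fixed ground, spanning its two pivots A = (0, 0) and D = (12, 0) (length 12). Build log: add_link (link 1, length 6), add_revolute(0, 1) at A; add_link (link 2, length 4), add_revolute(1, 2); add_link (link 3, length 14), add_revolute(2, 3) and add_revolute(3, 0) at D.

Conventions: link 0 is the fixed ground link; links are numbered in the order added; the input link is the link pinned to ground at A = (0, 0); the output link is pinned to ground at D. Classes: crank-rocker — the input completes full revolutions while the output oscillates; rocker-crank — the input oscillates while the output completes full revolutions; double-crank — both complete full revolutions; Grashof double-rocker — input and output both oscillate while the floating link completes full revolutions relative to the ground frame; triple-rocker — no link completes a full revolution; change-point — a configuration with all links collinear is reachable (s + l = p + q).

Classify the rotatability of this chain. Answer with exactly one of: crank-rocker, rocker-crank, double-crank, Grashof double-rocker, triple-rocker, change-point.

lengths: ground=12, input=6, coupler=4, output=14
sorted: s=4 (shortest), l=14 (longest), p+q=18
s + l = 18 vs p + q = 18
s + l = p + q → change-point (collinear configuration reachable)

change-point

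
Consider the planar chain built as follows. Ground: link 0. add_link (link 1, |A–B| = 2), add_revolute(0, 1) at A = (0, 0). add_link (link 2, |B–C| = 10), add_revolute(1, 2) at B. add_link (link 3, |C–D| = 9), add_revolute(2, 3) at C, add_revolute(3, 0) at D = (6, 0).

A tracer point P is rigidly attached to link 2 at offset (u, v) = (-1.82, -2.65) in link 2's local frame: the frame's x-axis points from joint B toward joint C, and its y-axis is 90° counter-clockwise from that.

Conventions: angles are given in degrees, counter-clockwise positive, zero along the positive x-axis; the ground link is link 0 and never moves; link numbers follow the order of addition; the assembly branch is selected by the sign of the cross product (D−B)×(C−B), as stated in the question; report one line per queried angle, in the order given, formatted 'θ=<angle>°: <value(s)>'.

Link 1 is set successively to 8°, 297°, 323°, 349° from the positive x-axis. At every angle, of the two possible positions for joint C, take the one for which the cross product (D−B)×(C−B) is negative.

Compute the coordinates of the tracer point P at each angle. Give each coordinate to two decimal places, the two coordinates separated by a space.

A=(0,0), D=(6.00,0)
θ=8°: B = A + 2.00·(cos8°, sin8°) = (1.9805, 0.2783)
θ=8°: |BD| = 4.0291
θ=8°: circle(B,10.00) ∩ circle(D,9.00): a=4.3724, h=8.9934
θ=8°:   candidates: C₊=(6.9638,8.9482) cross=36.235; C₋=(5.7212,-8.9957) cross=-36.235
θ=8°:   branch - wants cross < 0 → take C=(5.7212,-8.9957) (cross=-36.235)
θ=8°: ex = (C−B)/|BC| = (0.3741,-0.9274); ey = (0.9274,0.3741)
θ=8°: P = B + -1.82·ex + -2.65·ey = (-1.1579,0.9749)
θ=297°: B = A + 2.00·(cos297°, sin297°) = (0.9080, -1.7820)
θ=297°: |BD| = 5.3948
θ=297°: circle(B,10.00) ∩ circle(D,9.00): a=4.4584, h=8.9511
θ=297°:   candidates: C₊=(2.1594,8.1394) cross=48.290; C₋=(8.0728,-8.7580) cross=-48.290
θ=297°:   branch - wants cross < 0 → take C=(8.0728,-8.7580) (cross=-48.290)
θ=297°: ex = (C−B)/|BC| = (0.7165,-0.6976); ey = (0.6976,0.7165)
θ=297°: P = B + -1.82·ex + -2.65·ey = (-2.2447,-2.4111)
θ=323°: B = A + 2.00·(cos323°, sin323°) = (1.5973, -1.2036)
θ=323°: |BD| = 4.5643
θ=323°: circle(B,10.00) ∩ circle(D,9.00): a=4.3635, h=8.9978
θ=323°:   candidates: C₊=(3.4336,8.6263) cross=41.068; C₋=(8.1791,-8.7322) cross=-41.068
θ=323°:   branch - wants cross < 0 → take C=(8.1791,-8.7322) (cross=-41.068)
θ=323°: ex = (C−B)/|BC| = (0.6582,-0.7529); ey = (0.7529,0.6582)
θ=323°: P = B + -1.82·ex + -2.65·ey = (-1.5957,-1.5776)
θ=349°: B = A + 2.00·(cos349°, sin349°) = (1.9633, -0.3816)
θ=349°: |BD| = 4.0547
θ=349°: circle(B,10.00) ∩ circle(D,9.00): a=4.3703, h=8.9945
θ=349°:   candidates: C₊=(5.4676,8.9842) cross=36.470; C₋=(7.1607,-8.9248) cross=-36.470
θ=349°:   branch - wants cross < 0 → take C=(7.1607,-8.9248) (cross=-36.470)
θ=349°: ex = (C−B)/|BC| = (0.5197,-0.8543); ey = (0.8543,0.5197)
θ=349°: P = B + -1.82·ex + -2.65·ey = (-1.2466,-0.2041)

θ=8°: -1.16 0.97
θ=297°: -2.24 -2.41
θ=323°: -1.60 -1.58
θ=349°: -1.25 -0.20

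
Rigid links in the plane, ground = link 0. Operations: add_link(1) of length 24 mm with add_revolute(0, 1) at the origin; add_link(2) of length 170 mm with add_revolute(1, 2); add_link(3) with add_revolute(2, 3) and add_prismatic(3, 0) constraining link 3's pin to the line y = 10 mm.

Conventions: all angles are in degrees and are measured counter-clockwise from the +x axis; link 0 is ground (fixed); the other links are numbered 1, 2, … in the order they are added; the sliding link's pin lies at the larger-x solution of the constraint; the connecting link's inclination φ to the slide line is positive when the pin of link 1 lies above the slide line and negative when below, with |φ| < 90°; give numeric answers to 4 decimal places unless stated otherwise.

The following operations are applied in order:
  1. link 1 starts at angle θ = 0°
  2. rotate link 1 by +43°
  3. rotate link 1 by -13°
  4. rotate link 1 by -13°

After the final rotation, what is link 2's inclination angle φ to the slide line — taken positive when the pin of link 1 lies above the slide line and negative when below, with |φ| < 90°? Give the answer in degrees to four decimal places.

geometry: r = 24 mm, L = 170 mm, e = 10 mm; θ starts at 0°
rotate link 1 by +43°: θ ← 0° +43° = 43°
rotate link 1 by -13°: θ ← 43° -13° = 30°
rotate link 1 by -13°: θ ← 30° -13° = 17°
h = r sin θ − e = 7.016921 − 10 = -2.983079
sin φ = h / L = -2.983079 / 170 = -0.01754752
φ = arcsin(-0.01754752) = -1.005451°

-1.0055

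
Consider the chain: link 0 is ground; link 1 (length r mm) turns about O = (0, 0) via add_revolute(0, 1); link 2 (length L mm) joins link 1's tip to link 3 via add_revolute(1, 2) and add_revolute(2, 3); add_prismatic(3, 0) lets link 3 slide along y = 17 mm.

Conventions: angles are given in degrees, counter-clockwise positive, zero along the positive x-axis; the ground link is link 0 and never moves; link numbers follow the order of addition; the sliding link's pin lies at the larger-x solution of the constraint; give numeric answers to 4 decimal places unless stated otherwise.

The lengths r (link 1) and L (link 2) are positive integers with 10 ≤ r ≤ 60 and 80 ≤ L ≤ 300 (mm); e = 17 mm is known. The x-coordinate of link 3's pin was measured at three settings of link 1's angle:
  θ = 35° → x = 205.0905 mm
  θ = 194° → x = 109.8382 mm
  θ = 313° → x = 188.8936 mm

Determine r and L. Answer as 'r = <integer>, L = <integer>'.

constraint per measurement: (x − r cos θ)² + (r sin θ − e)² = L²
subtracting the θ₁ and θ₂ equations cancels the r² and L² terms:
r = (x₁² − x₂²) / (2[(x₁cos θ₁ + e sin θ₁) − (x₂cos θ₂ + e sin θ₂)]) = 52.0000 → r = 52
L² = (x₁ − r cos θ₁)² + (r sin θ₁ − e)² = 26568.9986 → L = 163.0000 → L = 163
check at θ₃=313°: x = 188.8936 (printed 188.8936) ✓

r = 52, L = 163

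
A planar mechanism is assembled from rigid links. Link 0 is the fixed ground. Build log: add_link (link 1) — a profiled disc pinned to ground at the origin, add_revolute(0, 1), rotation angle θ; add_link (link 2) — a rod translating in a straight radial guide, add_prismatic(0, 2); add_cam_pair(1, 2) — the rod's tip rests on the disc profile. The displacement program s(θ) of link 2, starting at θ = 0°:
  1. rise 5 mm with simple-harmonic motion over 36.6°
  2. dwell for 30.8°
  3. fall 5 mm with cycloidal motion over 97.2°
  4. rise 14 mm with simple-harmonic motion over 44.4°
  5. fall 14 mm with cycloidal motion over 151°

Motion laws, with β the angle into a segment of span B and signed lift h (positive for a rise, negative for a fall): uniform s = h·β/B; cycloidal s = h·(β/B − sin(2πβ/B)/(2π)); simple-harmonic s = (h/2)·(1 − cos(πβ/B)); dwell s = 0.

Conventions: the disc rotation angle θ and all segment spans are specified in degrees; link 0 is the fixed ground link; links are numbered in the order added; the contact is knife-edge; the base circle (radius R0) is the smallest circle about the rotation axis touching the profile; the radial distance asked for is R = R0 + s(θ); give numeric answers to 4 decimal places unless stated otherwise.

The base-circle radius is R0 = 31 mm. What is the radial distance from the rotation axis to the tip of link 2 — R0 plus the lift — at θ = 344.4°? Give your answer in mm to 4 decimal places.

seg 1 [0°–36.6°] simple-harmonic, h=5: full span → s += 5 → s = 5.0000
seg 2 [36.6°–67.4°] dwell: s stays 5.0000
seg 3 [67.4°–164.6°] cycloidal, h=-5: full span → s += -5 → s = 0.0000
seg 4 [164.6°–209°] simple-harmonic, h=14: full span → s += 14 → s = 14.0000
seg 5 [209°–360°] cycloidal, h=-14: θ=344.4° here. β=135.4, B=151. -14·(0.8967 − sin(2π·0.8967)/(2π)) = -13.9005 → s = 0.0995
R = R0 + s = 31 + 0.0995 = 31.0995

31.0995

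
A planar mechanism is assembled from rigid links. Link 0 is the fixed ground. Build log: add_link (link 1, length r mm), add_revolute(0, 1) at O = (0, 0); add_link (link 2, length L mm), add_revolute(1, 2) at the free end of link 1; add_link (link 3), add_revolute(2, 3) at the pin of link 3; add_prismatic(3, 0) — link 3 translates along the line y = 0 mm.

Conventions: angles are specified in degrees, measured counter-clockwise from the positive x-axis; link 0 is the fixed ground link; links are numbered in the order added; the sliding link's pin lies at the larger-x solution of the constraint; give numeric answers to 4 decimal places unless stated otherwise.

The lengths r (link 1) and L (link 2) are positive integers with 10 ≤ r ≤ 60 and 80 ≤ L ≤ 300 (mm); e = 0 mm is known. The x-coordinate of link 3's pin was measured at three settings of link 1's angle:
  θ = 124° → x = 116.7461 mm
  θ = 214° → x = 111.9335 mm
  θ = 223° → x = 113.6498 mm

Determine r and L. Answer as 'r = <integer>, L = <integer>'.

constraint per measurement: (x − r cos θ)² + (r sin θ − e)² = L²
subtracting the θ₁ and θ₂ equations cancels the r² and L² terms:
r = (x₁² − x₂²) / (2[(x₁cos θ₁ + e sin θ₁) − (x₂cos θ₂ + e sin θ₂)]) = 20.0001 → r = 20
L² = (x₁ − r cos θ₁)² + (r sin θ₁ − e)² = 16640.9955 → L = 129.0000 → L = 129
check at θ₃=223°: x = 113.6498 (printed 113.6498) ✓

r = 20, L = 129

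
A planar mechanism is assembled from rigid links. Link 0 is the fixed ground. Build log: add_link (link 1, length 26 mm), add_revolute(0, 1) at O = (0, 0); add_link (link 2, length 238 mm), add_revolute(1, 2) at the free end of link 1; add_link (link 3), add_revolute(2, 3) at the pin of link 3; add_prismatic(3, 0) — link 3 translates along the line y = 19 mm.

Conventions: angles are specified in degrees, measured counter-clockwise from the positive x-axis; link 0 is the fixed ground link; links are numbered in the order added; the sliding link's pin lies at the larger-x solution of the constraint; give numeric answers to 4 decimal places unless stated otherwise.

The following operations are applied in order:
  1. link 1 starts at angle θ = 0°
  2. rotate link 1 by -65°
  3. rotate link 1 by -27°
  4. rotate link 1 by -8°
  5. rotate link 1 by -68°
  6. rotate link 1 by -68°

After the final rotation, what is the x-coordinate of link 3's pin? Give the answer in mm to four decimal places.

geometry: r = 26 mm, L = 238 mm, e = 19 mm; θ starts at 0°
rotate link 1 by -65°: θ ← 0° -65° = -65°
rotate link 1 by -27°: θ ← -65° -27° = -92°
rotate link 1 by -8°: θ ← -92° -8° = -100°
rotate link 1 by -68°: θ ← -100° -68° = -168°
rotate link 1 by -68°: θ ← -168° -68° = -236°
crank pin P = (r cos θ, r sin θ) = (-14.539015, 21.554977)
h = r sin θ − e = 21.554977 − 19 = 2.554977
x = r cos θ + √(L² − h²) = -14.539015 + 237.986286 = 223.447270

223.4473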